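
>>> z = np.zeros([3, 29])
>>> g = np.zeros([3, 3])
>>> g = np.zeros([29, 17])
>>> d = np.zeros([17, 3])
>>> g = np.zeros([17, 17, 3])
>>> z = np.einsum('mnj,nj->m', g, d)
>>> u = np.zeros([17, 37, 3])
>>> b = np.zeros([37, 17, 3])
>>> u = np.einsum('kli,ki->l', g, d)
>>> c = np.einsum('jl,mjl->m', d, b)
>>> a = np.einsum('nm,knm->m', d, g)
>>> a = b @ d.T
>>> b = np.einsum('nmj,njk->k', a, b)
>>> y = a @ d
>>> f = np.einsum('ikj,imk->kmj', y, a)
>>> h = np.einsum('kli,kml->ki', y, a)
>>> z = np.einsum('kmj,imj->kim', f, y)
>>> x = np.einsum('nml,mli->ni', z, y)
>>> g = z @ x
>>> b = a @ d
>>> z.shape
(17, 37, 17)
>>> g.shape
(17, 37, 3)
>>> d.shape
(17, 3)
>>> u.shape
(17,)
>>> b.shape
(37, 17, 3)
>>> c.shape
(37,)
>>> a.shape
(37, 17, 17)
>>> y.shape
(37, 17, 3)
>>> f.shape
(17, 17, 3)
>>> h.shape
(37, 3)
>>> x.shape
(17, 3)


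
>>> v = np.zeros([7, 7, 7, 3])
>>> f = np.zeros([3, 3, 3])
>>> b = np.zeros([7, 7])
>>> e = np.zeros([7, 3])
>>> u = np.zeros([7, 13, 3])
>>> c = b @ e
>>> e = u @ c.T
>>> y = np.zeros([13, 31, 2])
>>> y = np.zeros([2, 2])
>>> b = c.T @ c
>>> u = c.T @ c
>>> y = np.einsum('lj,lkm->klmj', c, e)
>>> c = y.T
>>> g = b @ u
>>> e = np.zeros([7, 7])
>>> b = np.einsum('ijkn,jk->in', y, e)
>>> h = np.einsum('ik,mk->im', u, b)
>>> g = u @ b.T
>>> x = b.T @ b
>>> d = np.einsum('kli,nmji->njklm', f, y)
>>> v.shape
(7, 7, 7, 3)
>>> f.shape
(3, 3, 3)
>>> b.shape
(13, 3)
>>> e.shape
(7, 7)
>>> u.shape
(3, 3)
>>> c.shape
(3, 7, 7, 13)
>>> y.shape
(13, 7, 7, 3)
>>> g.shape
(3, 13)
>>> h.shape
(3, 13)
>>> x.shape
(3, 3)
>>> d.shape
(13, 7, 3, 3, 7)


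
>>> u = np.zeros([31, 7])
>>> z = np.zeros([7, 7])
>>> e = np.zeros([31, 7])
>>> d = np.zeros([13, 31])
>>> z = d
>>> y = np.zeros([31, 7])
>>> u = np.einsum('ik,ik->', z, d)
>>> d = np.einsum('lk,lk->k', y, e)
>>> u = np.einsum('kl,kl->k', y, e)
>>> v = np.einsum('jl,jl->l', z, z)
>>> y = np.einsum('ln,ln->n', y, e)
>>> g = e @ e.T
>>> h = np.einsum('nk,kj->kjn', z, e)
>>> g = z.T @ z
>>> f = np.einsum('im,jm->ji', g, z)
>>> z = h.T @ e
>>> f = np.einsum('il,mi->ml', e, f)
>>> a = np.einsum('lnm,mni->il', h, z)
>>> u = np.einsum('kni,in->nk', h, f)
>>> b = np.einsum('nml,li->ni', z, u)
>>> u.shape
(7, 31)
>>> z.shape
(13, 7, 7)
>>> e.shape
(31, 7)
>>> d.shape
(7,)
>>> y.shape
(7,)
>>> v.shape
(31,)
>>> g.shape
(31, 31)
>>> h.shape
(31, 7, 13)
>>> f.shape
(13, 7)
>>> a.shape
(7, 31)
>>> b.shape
(13, 31)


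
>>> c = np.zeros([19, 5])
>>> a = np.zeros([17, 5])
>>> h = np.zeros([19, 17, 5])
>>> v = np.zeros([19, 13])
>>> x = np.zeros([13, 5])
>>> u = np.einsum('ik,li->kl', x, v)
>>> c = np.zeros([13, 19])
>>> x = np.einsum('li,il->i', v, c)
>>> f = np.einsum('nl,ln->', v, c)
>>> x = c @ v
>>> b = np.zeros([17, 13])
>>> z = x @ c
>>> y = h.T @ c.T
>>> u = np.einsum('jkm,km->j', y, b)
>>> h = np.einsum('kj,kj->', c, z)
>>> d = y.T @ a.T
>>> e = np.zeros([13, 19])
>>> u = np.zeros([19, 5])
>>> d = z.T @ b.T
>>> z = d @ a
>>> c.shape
(13, 19)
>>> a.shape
(17, 5)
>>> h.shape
()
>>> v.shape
(19, 13)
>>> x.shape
(13, 13)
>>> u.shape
(19, 5)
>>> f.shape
()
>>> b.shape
(17, 13)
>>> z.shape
(19, 5)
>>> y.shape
(5, 17, 13)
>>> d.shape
(19, 17)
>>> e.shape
(13, 19)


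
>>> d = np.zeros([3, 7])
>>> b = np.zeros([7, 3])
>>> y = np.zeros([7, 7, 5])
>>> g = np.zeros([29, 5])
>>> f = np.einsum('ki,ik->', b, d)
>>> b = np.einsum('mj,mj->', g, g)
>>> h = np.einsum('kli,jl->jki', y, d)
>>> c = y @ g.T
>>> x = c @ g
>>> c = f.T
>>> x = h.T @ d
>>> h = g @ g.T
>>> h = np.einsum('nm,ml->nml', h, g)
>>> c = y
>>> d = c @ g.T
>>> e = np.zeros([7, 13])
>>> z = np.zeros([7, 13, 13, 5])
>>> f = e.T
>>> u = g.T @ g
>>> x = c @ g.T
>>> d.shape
(7, 7, 29)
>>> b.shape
()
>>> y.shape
(7, 7, 5)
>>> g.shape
(29, 5)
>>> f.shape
(13, 7)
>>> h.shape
(29, 29, 5)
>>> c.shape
(7, 7, 5)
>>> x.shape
(7, 7, 29)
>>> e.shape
(7, 13)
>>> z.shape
(7, 13, 13, 5)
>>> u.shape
(5, 5)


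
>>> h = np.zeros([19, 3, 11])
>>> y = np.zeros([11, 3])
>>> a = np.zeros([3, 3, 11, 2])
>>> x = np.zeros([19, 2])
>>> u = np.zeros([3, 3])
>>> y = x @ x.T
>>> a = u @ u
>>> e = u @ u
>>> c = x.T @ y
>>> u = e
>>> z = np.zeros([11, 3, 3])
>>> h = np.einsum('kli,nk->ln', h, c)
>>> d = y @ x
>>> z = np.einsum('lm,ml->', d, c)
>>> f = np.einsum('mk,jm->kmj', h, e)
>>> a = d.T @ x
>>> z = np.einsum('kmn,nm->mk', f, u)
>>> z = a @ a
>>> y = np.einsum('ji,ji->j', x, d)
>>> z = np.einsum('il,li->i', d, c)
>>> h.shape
(3, 2)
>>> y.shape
(19,)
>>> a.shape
(2, 2)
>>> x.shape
(19, 2)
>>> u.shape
(3, 3)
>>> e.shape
(3, 3)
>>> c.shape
(2, 19)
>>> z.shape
(19,)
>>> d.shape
(19, 2)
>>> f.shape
(2, 3, 3)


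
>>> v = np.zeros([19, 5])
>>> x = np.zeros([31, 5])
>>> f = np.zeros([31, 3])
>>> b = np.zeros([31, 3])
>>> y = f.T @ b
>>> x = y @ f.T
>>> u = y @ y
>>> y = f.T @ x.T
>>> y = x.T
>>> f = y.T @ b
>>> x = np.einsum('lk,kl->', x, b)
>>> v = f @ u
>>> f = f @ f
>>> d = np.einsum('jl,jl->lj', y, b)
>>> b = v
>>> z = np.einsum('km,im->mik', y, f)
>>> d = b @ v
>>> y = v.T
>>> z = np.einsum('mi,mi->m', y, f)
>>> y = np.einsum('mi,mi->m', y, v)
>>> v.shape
(3, 3)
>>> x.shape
()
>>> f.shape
(3, 3)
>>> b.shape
(3, 3)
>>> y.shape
(3,)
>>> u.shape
(3, 3)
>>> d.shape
(3, 3)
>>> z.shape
(3,)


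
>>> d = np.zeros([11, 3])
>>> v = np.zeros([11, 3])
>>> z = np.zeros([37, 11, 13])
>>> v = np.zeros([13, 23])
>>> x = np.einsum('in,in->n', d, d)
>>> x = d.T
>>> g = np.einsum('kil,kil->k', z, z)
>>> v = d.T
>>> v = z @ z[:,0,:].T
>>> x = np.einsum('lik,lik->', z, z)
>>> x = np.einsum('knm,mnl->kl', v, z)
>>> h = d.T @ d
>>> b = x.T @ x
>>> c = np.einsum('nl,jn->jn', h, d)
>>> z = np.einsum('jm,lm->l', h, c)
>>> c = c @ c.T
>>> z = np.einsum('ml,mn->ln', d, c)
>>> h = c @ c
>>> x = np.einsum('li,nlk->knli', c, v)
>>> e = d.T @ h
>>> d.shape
(11, 3)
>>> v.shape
(37, 11, 37)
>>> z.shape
(3, 11)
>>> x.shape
(37, 37, 11, 11)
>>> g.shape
(37,)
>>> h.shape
(11, 11)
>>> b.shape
(13, 13)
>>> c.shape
(11, 11)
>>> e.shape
(3, 11)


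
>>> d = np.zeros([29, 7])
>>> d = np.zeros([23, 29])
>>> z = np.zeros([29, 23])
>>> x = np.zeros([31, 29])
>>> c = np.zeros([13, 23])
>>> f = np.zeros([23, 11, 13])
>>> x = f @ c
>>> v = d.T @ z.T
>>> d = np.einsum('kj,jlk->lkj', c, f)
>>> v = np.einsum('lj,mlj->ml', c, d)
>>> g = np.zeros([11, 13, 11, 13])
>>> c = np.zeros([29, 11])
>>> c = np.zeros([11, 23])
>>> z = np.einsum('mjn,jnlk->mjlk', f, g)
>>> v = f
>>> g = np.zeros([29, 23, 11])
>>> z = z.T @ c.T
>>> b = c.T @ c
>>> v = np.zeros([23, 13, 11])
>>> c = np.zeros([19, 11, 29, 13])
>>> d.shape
(11, 13, 23)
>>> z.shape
(13, 11, 11, 11)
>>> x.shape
(23, 11, 23)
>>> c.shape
(19, 11, 29, 13)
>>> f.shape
(23, 11, 13)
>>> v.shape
(23, 13, 11)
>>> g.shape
(29, 23, 11)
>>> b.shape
(23, 23)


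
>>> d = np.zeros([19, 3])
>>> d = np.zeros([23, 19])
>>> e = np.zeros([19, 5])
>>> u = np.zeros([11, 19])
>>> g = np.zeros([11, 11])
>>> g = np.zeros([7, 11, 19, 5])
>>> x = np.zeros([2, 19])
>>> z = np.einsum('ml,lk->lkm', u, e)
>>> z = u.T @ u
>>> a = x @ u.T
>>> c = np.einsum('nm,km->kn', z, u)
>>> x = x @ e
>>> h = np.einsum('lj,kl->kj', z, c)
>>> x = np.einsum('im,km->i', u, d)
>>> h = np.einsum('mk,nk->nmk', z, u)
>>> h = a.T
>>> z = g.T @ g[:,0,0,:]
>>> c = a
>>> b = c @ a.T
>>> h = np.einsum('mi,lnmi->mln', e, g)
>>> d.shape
(23, 19)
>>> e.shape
(19, 5)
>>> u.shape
(11, 19)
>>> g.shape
(7, 11, 19, 5)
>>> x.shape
(11,)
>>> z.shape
(5, 19, 11, 5)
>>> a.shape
(2, 11)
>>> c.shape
(2, 11)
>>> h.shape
(19, 7, 11)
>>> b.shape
(2, 2)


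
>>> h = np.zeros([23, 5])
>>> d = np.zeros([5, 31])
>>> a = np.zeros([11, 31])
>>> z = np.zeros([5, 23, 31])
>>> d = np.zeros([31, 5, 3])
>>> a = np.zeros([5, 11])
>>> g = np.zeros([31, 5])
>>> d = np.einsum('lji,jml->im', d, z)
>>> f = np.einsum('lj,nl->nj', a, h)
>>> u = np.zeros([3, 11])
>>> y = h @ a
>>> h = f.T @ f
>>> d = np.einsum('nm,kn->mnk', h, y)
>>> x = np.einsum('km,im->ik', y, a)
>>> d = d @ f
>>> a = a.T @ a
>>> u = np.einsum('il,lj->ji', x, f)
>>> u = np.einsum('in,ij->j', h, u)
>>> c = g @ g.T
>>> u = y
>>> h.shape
(11, 11)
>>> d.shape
(11, 11, 11)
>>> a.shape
(11, 11)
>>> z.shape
(5, 23, 31)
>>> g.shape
(31, 5)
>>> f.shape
(23, 11)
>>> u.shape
(23, 11)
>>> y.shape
(23, 11)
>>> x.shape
(5, 23)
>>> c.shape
(31, 31)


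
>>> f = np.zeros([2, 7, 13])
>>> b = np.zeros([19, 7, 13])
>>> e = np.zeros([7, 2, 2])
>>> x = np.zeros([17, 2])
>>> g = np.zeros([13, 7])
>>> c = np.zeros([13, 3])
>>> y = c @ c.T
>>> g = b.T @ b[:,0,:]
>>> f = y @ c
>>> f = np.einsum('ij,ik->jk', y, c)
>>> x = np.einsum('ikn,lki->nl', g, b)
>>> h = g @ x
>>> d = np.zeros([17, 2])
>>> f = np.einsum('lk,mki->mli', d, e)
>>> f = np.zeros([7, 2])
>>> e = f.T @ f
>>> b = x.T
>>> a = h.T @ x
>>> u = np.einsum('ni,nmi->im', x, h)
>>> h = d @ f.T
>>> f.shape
(7, 2)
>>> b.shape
(19, 13)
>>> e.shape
(2, 2)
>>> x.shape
(13, 19)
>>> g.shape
(13, 7, 13)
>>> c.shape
(13, 3)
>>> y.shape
(13, 13)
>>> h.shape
(17, 7)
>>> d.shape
(17, 2)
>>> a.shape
(19, 7, 19)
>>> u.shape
(19, 7)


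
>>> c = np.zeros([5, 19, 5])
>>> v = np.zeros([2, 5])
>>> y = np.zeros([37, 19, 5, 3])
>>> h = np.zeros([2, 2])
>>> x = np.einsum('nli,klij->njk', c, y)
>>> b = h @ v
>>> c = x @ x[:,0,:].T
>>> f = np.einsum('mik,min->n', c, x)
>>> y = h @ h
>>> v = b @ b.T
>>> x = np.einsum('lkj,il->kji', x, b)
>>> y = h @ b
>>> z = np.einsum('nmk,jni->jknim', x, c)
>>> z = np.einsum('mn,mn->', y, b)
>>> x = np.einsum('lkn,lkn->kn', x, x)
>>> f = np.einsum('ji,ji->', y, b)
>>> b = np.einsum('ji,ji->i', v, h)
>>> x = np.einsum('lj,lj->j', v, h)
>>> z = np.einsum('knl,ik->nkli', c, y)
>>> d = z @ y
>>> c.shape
(5, 3, 5)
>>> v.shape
(2, 2)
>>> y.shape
(2, 5)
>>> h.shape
(2, 2)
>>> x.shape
(2,)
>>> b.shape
(2,)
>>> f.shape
()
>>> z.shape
(3, 5, 5, 2)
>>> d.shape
(3, 5, 5, 5)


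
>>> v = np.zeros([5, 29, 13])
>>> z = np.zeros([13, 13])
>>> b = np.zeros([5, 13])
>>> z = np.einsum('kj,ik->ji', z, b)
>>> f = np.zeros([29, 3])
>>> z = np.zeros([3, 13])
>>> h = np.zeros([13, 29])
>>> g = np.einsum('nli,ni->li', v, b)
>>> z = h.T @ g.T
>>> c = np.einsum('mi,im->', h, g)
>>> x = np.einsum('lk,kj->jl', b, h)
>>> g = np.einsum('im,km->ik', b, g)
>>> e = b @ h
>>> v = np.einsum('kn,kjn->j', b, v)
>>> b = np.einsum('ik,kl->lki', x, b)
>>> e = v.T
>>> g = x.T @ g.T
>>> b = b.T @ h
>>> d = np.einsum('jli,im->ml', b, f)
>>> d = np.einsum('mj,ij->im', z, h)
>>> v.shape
(29,)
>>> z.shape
(29, 29)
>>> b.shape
(29, 5, 29)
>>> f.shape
(29, 3)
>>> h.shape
(13, 29)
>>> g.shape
(5, 5)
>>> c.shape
()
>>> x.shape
(29, 5)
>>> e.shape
(29,)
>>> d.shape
(13, 29)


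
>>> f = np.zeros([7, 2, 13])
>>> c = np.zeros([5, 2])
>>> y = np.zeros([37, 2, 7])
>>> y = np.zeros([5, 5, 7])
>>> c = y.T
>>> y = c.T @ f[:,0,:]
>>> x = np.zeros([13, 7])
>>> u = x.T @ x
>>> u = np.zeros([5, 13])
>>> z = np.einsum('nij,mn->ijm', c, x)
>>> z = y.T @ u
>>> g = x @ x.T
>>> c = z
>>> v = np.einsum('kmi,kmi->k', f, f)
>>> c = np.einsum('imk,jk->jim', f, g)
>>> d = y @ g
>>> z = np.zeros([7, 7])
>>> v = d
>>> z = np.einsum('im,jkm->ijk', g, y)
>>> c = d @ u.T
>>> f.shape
(7, 2, 13)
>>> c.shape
(5, 5, 5)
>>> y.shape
(5, 5, 13)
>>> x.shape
(13, 7)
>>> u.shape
(5, 13)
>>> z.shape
(13, 5, 5)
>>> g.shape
(13, 13)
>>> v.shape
(5, 5, 13)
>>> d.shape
(5, 5, 13)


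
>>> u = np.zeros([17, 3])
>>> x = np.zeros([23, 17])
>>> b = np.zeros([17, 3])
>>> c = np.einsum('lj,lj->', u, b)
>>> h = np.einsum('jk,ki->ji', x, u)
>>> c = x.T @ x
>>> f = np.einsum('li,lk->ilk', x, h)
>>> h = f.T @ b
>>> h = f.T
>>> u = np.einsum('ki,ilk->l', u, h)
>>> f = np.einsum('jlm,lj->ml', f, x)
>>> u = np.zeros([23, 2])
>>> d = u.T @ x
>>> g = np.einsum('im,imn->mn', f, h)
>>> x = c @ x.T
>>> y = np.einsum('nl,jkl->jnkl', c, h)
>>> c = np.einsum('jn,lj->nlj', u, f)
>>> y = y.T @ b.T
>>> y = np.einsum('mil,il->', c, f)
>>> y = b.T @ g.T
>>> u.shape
(23, 2)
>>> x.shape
(17, 23)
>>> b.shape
(17, 3)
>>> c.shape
(2, 3, 23)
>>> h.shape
(3, 23, 17)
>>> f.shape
(3, 23)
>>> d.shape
(2, 17)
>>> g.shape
(23, 17)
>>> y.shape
(3, 23)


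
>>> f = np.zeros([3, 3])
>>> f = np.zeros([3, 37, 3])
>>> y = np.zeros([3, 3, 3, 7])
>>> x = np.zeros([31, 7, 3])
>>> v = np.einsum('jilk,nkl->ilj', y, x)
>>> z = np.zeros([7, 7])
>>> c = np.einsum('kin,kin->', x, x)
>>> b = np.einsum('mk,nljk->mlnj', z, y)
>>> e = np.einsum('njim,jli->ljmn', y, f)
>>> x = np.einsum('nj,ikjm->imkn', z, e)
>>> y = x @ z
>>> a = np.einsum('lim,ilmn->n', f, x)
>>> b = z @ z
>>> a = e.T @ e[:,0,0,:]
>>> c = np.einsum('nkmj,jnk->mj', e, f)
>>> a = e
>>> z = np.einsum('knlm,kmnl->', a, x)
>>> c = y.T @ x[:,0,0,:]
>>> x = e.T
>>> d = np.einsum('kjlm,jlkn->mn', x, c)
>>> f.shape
(3, 37, 3)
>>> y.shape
(37, 3, 3, 7)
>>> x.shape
(3, 7, 3, 37)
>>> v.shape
(3, 3, 3)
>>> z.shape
()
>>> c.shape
(7, 3, 3, 7)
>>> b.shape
(7, 7)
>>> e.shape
(37, 3, 7, 3)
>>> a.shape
(37, 3, 7, 3)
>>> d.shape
(37, 7)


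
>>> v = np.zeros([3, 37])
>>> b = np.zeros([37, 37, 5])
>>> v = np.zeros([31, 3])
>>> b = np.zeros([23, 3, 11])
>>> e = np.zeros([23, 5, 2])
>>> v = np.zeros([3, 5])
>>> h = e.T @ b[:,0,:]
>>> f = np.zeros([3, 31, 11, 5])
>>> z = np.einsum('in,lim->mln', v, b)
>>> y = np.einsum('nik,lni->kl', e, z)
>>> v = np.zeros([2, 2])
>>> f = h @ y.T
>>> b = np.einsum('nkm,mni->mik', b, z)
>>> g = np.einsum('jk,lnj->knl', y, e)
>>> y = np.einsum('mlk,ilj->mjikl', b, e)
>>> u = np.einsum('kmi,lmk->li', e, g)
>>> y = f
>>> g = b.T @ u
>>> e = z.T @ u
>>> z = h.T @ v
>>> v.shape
(2, 2)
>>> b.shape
(11, 5, 3)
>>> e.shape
(5, 23, 2)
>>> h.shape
(2, 5, 11)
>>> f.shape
(2, 5, 2)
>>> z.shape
(11, 5, 2)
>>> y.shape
(2, 5, 2)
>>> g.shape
(3, 5, 2)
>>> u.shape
(11, 2)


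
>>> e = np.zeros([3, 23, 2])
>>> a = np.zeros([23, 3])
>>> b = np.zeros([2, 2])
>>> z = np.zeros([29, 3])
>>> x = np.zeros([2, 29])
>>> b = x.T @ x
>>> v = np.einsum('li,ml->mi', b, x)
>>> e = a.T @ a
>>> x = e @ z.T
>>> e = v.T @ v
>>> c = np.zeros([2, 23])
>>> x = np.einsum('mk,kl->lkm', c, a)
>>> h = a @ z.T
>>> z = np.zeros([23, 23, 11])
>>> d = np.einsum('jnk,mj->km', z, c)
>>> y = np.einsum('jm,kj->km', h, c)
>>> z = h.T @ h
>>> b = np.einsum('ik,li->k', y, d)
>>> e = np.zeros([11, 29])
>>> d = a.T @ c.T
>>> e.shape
(11, 29)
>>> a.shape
(23, 3)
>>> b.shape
(29,)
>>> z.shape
(29, 29)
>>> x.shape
(3, 23, 2)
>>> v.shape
(2, 29)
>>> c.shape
(2, 23)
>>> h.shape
(23, 29)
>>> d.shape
(3, 2)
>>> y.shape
(2, 29)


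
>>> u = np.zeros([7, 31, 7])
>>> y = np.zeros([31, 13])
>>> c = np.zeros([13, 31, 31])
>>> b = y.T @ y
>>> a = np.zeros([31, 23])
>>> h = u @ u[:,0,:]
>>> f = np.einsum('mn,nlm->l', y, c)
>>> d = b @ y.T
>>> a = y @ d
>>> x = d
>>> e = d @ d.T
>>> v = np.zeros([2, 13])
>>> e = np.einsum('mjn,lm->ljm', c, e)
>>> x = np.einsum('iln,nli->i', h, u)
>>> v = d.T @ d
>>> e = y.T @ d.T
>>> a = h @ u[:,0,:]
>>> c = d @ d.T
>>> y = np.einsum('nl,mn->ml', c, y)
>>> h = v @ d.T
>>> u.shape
(7, 31, 7)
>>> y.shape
(31, 13)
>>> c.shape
(13, 13)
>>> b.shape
(13, 13)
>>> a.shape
(7, 31, 7)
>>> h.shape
(31, 13)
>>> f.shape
(31,)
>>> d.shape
(13, 31)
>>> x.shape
(7,)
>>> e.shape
(13, 13)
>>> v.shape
(31, 31)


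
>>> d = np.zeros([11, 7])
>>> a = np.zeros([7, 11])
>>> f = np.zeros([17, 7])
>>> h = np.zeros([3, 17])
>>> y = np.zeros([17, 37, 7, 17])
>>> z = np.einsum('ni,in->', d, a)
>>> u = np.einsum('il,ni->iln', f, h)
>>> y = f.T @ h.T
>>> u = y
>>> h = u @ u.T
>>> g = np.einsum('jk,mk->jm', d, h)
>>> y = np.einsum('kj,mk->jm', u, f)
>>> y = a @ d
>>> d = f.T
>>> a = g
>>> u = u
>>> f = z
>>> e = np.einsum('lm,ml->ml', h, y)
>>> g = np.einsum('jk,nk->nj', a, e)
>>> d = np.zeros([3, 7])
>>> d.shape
(3, 7)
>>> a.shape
(11, 7)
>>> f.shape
()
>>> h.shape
(7, 7)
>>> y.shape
(7, 7)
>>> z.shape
()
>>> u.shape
(7, 3)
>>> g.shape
(7, 11)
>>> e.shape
(7, 7)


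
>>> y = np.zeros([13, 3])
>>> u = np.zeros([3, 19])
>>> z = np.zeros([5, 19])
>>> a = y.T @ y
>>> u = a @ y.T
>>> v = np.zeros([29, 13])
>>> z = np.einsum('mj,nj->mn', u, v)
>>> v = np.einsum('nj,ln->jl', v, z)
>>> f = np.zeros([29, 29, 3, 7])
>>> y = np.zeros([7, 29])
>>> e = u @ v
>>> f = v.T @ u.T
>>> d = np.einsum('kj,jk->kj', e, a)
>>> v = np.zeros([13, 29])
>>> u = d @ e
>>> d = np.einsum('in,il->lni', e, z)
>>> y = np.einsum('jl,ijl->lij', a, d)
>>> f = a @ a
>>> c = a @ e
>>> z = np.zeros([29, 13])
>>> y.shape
(3, 29, 3)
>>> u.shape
(3, 3)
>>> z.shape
(29, 13)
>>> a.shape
(3, 3)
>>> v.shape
(13, 29)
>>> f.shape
(3, 3)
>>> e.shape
(3, 3)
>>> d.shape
(29, 3, 3)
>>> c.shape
(3, 3)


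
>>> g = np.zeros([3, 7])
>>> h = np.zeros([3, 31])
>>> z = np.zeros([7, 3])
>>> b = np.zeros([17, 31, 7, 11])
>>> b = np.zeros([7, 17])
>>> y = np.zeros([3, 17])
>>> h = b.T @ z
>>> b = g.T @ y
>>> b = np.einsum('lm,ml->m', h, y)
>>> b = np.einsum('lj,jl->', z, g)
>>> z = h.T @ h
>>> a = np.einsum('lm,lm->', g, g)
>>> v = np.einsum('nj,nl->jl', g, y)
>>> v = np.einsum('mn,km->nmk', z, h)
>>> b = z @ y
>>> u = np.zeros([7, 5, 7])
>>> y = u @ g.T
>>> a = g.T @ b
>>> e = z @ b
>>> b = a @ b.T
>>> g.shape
(3, 7)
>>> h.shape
(17, 3)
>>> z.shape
(3, 3)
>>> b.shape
(7, 3)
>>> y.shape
(7, 5, 3)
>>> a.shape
(7, 17)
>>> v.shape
(3, 3, 17)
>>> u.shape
(7, 5, 7)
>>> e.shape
(3, 17)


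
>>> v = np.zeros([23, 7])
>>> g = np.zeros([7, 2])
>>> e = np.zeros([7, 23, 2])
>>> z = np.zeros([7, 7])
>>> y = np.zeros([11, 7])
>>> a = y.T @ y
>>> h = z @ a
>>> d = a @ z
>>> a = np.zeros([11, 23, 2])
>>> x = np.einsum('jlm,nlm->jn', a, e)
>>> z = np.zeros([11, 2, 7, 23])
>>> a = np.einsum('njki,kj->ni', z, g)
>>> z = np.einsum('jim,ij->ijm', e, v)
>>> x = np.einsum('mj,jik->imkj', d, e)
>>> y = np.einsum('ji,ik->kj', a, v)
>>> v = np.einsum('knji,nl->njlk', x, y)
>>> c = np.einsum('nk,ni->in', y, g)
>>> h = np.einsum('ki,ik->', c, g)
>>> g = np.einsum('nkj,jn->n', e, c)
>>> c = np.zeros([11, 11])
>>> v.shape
(7, 2, 11, 23)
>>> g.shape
(7,)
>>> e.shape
(7, 23, 2)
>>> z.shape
(23, 7, 2)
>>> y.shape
(7, 11)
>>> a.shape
(11, 23)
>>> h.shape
()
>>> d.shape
(7, 7)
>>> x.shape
(23, 7, 2, 7)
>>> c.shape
(11, 11)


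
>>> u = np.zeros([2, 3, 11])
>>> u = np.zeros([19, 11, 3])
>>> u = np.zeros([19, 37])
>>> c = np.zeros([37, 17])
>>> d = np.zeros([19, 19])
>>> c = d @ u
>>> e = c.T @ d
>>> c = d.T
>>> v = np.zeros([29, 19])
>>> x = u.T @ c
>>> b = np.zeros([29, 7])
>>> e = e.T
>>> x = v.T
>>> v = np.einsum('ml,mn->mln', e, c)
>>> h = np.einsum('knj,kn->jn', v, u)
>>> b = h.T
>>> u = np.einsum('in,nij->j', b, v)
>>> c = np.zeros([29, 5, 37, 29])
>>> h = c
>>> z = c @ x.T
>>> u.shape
(19,)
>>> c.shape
(29, 5, 37, 29)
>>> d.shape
(19, 19)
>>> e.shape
(19, 37)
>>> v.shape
(19, 37, 19)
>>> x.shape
(19, 29)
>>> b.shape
(37, 19)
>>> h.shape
(29, 5, 37, 29)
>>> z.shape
(29, 5, 37, 19)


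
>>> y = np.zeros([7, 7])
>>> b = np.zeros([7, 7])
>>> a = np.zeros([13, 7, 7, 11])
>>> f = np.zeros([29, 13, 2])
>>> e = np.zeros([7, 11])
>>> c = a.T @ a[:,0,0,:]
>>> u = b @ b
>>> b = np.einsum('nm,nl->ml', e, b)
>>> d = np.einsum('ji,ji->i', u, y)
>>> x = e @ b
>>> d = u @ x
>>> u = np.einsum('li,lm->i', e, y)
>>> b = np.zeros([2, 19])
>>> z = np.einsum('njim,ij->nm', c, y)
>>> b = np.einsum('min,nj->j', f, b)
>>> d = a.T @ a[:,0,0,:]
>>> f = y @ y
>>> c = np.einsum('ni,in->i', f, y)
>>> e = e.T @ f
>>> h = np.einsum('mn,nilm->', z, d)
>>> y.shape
(7, 7)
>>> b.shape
(19,)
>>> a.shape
(13, 7, 7, 11)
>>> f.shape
(7, 7)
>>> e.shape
(11, 7)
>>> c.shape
(7,)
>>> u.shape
(11,)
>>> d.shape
(11, 7, 7, 11)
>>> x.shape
(7, 7)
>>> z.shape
(11, 11)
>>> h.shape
()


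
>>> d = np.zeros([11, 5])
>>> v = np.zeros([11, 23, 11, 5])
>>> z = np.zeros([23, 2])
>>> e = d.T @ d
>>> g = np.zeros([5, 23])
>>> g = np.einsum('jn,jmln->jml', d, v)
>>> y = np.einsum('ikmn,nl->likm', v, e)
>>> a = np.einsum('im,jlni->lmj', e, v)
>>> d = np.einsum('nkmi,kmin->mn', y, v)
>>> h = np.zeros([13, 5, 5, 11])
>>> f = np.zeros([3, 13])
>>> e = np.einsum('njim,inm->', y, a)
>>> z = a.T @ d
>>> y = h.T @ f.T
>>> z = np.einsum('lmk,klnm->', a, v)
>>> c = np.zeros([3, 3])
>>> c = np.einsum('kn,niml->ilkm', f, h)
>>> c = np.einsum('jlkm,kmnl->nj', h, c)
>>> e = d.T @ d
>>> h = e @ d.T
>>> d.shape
(23, 5)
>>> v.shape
(11, 23, 11, 5)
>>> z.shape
()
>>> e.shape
(5, 5)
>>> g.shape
(11, 23, 11)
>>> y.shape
(11, 5, 5, 3)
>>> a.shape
(23, 5, 11)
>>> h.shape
(5, 23)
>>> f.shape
(3, 13)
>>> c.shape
(3, 13)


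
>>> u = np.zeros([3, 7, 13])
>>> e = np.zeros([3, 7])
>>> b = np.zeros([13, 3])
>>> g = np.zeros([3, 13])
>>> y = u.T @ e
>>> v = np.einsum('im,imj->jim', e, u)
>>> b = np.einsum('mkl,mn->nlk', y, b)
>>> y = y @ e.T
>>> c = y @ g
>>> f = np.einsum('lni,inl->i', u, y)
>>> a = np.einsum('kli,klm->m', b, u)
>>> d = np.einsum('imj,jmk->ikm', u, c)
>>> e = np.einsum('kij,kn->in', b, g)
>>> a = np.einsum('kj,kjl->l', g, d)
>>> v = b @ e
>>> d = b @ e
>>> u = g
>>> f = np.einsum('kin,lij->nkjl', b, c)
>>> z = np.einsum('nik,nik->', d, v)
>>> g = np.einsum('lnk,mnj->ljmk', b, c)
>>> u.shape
(3, 13)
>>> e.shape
(7, 13)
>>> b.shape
(3, 7, 7)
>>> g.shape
(3, 13, 13, 7)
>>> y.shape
(13, 7, 3)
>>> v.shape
(3, 7, 13)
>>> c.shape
(13, 7, 13)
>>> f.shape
(7, 3, 13, 13)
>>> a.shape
(7,)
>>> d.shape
(3, 7, 13)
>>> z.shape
()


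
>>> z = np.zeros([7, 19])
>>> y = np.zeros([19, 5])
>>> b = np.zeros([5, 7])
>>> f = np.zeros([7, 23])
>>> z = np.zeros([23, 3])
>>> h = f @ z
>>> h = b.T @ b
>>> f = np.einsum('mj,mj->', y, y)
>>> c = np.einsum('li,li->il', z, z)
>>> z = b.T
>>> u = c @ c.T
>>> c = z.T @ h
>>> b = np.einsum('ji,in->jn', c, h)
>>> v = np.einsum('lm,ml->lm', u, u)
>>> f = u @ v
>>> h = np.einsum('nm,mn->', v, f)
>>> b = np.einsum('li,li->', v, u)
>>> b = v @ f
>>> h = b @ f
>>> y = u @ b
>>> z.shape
(7, 5)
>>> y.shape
(3, 3)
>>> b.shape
(3, 3)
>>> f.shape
(3, 3)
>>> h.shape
(3, 3)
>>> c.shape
(5, 7)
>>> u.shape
(3, 3)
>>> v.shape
(3, 3)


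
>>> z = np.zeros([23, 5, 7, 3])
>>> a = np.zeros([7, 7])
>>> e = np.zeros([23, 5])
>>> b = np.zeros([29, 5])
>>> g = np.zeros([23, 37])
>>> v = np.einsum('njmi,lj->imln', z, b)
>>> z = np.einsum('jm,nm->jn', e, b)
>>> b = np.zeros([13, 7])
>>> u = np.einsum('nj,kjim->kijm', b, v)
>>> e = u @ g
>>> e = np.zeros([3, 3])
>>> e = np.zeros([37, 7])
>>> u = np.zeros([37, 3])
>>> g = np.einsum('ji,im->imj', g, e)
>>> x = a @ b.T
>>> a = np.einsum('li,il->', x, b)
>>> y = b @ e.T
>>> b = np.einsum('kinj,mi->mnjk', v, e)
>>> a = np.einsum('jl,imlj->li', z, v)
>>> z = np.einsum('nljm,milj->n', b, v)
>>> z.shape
(37,)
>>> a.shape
(29, 3)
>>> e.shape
(37, 7)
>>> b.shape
(37, 29, 23, 3)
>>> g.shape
(37, 7, 23)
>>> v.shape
(3, 7, 29, 23)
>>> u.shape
(37, 3)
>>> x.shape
(7, 13)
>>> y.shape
(13, 37)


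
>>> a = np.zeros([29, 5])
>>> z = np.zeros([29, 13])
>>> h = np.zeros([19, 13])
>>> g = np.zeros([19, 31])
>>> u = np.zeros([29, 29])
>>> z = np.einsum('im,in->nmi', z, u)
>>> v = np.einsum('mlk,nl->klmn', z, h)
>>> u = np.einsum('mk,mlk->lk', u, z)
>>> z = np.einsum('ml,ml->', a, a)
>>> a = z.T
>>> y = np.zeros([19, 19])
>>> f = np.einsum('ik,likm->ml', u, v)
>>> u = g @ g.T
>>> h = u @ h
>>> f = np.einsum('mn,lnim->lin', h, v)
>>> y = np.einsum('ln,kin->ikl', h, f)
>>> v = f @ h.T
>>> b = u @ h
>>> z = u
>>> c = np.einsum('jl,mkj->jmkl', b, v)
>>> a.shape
()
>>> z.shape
(19, 19)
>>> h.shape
(19, 13)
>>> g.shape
(19, 31)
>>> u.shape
(19, 19)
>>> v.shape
(29, 29, 19)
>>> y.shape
(29, 29, 19)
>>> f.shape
(29, 29, 13)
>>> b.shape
(19, 13)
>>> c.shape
(19, 29, 29, 13)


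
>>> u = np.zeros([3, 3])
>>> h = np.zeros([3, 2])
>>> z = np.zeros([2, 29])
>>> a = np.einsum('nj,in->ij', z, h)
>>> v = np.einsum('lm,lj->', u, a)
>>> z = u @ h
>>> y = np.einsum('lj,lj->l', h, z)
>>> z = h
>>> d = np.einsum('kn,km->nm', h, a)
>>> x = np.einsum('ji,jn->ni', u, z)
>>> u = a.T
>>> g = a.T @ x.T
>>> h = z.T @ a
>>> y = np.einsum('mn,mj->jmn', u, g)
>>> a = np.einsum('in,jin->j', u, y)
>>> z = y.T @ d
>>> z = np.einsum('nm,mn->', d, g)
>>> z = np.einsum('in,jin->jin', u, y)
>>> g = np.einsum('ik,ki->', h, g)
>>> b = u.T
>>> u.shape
(29, 3)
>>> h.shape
(2, 29)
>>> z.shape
(2, 29, 3)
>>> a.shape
(2,)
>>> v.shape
()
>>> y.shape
(2, 29, 3)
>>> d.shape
(2, 29)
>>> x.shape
(2, 3)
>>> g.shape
()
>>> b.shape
(3, 29)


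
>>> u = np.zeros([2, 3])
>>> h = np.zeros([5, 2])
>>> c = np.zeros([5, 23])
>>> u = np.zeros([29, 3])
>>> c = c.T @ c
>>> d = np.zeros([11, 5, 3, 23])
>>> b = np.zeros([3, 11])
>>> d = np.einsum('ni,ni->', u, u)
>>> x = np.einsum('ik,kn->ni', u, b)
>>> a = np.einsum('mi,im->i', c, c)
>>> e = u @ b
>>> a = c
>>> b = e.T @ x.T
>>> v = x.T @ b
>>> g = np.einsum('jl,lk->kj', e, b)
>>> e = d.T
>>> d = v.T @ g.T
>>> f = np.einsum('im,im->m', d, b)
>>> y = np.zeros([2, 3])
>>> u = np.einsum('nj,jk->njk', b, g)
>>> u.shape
(11, 11, 29)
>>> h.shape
(5, 2)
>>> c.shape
(23, 23)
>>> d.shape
(11, 11)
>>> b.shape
(11, 11)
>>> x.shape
(11, 29)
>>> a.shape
(23, 23)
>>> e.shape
()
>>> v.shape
(29, 11)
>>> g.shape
(11, 29)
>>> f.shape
(11,)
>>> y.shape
(2, 3)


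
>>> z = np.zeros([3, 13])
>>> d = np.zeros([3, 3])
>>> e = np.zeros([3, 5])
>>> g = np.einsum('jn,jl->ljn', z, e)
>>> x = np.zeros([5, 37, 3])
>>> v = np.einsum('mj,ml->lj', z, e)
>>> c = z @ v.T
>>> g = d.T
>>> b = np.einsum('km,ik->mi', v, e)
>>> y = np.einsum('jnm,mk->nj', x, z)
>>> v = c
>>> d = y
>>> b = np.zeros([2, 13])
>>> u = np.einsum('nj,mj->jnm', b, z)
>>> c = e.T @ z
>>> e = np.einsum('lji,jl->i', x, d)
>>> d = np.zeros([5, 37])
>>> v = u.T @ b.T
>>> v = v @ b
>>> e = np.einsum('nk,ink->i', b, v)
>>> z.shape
(3, 13)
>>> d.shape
(5, 37)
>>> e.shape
(3,)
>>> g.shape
(3, 3)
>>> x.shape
(5, 37, 3)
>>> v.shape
(3, 2, 13)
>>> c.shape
(5, 13)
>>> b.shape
(2, 13)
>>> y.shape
(37, 5)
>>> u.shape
(13, 2, 3)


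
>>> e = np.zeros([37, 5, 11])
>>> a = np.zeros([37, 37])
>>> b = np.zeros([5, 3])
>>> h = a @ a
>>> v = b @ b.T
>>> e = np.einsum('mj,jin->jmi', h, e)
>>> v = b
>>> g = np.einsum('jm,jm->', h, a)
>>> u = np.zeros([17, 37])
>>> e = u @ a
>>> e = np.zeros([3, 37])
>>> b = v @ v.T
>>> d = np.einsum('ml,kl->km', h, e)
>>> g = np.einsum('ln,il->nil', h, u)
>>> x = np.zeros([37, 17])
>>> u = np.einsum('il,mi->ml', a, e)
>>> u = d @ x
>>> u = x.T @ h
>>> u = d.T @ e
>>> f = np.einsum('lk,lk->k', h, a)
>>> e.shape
(3, 37)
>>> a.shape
(37, 37)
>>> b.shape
(5, 5)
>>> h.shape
(37, 37)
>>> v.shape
(5, 3)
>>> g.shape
(37, 17, 37)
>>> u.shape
(37, 37)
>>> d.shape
(3, 37)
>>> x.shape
(37, 17)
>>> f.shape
(37,)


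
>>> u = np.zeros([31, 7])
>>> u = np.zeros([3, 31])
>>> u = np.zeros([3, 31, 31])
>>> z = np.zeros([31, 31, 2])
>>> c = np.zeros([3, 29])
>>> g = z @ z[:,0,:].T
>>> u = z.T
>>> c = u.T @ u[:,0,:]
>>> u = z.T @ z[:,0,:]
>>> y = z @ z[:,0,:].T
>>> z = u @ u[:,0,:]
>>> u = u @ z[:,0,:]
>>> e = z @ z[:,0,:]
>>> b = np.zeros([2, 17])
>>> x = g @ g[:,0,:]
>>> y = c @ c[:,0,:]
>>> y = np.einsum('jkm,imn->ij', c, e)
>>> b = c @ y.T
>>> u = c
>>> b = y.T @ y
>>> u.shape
(31, 31, 31)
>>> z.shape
(2, 31, 2)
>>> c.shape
(31, 31, 31)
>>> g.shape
(31, 31, 31)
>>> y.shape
(2, 31)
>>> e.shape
(2, 31, 2)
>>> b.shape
(31, 31)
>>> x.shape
(31, 31, 31)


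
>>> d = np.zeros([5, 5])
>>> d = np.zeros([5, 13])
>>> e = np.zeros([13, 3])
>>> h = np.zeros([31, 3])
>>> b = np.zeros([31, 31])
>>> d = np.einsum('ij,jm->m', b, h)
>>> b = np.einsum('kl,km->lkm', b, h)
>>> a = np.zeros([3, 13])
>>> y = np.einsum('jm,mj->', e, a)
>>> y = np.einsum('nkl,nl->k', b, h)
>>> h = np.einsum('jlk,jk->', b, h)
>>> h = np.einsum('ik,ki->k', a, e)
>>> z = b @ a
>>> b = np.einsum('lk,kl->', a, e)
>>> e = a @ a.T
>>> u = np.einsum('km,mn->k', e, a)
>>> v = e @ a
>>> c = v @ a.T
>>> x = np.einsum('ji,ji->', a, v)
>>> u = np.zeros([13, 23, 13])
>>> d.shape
(3,)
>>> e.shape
(3, 3)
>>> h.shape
(13,)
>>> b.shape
()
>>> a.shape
(3, 13)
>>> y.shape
(31,)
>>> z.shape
(31, 31, 13)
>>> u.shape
(13, 23, 13)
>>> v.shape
(3, 13)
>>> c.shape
(3, 3)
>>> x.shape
()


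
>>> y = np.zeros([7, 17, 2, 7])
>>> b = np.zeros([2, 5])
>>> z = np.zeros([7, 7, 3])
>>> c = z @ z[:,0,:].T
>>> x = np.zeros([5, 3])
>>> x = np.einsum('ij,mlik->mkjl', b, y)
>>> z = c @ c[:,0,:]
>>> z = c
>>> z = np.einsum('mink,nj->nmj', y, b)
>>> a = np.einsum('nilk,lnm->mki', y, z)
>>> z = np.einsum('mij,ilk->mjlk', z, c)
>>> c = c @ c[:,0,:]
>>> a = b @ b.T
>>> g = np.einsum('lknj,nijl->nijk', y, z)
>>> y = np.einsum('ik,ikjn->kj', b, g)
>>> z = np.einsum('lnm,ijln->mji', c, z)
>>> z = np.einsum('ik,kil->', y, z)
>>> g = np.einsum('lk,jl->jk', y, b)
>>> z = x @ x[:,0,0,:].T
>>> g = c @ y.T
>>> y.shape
(5, 7)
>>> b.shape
(2, 5)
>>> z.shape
(7, 7, 5, 7)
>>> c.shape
(7, 7, 7)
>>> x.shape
(7, 7, 5, 17)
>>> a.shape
(2, 2)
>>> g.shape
(7, 7, 5)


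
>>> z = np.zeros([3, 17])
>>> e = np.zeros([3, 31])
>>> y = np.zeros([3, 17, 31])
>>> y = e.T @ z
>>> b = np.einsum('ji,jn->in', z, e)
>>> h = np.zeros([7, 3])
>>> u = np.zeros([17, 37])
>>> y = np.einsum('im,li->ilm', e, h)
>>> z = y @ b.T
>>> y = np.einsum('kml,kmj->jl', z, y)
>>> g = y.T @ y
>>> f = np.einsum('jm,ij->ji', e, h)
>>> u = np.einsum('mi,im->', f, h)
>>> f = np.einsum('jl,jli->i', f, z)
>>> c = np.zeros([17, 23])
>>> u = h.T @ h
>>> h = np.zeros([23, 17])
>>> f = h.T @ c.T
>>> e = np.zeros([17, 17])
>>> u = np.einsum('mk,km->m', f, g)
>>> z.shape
(3, 7, 17)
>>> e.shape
(17, 17)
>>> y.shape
(31, 17)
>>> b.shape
(17, 31)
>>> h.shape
(23, 17)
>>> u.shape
(17,)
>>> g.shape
(17, 17)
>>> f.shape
(17, 17)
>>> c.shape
(17, 23)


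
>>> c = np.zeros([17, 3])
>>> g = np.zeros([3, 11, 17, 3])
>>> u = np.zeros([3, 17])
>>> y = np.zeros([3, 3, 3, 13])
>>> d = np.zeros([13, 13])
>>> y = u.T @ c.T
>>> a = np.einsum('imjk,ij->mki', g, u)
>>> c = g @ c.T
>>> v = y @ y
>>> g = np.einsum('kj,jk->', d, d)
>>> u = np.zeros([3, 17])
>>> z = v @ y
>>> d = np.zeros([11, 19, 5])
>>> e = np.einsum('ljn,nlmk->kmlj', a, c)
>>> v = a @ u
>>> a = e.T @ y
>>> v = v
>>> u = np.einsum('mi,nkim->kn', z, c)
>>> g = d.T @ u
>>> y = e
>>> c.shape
(3, 11, 17, 17)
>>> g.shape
(5, 19, 3)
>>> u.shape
(11, 3)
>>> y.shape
(17, 17, 11, 3)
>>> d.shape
(11, 19, 5)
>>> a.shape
(3, 11, 17, 17)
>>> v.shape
(11, 3, 17)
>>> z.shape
(17, 17)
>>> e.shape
(17, 17, 11, 3)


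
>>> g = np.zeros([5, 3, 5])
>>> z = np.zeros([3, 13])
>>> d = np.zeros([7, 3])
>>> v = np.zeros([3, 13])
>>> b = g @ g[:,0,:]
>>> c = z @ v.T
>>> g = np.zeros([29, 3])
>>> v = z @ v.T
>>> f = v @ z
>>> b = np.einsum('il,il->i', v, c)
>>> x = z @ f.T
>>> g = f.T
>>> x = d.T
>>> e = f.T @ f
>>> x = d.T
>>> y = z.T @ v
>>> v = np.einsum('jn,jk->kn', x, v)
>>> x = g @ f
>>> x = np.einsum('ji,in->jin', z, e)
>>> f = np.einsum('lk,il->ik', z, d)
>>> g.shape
(13, 3)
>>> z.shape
(3, 13)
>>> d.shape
(7, 3)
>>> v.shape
(3, 7)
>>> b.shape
(3,)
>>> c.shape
(3, 3)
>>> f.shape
(7, 13)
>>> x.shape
(3, 13, 13)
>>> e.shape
(13, 13)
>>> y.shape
(13, 3)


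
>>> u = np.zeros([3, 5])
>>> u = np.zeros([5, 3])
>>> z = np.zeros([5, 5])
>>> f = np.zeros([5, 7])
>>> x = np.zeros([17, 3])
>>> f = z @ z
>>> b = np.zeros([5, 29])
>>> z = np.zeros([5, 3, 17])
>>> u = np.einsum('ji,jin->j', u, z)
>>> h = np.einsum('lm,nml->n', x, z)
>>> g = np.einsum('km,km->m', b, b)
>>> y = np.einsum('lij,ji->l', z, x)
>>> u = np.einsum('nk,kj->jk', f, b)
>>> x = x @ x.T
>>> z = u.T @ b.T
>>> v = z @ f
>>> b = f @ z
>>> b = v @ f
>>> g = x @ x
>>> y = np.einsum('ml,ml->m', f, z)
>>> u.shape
(29, 5)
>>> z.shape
(5, 5)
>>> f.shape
(5, 5)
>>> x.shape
(17, 17)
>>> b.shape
(5, 5)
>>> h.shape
(5,)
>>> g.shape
(17, 17)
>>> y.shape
(5,)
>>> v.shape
(5, 5)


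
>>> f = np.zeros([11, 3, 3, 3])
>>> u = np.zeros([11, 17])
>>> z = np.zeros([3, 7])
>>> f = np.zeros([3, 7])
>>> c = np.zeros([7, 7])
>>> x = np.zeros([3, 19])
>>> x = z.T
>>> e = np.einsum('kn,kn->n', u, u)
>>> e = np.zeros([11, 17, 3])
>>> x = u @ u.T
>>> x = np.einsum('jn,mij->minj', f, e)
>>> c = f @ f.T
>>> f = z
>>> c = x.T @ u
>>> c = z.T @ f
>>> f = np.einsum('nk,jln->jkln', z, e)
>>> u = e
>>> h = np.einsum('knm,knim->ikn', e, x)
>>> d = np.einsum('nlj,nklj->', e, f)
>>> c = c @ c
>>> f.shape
(11, 7, 17, 3)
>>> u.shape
(11, 17, 3)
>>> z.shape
(3, 7)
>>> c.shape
(7, 7)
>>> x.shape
(11, 17, 7, 3)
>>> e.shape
(11, 17, 3)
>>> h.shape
(7, 11, 17)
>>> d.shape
()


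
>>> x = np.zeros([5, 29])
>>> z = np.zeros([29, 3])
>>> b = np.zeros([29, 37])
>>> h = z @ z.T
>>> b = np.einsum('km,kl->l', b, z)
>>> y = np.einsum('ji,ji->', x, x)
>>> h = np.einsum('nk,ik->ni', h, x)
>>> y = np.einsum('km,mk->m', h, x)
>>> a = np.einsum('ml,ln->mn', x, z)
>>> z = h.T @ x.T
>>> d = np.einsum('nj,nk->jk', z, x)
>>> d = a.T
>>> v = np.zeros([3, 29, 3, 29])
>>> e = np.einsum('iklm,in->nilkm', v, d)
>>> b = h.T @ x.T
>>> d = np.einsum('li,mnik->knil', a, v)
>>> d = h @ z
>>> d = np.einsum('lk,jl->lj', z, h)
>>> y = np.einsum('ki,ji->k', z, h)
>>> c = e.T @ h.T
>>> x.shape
(5, 29)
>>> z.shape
(5, 5)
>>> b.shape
(5, 5)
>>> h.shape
(29, 5)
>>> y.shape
(5,)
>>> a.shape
(5, 3)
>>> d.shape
(5, 29)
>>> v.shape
(3, 29, 3, 29)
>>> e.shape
(5, 3, 3, 29, 29)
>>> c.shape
(29, 29, 3, 3, 29)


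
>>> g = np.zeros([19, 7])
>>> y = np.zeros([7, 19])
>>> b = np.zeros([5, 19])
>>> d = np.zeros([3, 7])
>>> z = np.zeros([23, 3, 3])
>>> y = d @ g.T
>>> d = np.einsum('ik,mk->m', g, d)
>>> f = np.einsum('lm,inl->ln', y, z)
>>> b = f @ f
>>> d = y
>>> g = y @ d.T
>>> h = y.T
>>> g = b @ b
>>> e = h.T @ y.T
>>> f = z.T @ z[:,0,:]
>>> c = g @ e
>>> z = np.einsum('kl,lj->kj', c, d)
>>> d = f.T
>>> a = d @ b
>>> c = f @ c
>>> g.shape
(3, 3)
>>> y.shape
(3, 19)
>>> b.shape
(3, 3)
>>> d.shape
(3, 3, 3)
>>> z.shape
(3, 19)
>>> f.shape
(3, 3, 3)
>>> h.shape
(19, 3)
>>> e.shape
(3, 3)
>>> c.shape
(3, 3, 3)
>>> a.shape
(3, 3, 3)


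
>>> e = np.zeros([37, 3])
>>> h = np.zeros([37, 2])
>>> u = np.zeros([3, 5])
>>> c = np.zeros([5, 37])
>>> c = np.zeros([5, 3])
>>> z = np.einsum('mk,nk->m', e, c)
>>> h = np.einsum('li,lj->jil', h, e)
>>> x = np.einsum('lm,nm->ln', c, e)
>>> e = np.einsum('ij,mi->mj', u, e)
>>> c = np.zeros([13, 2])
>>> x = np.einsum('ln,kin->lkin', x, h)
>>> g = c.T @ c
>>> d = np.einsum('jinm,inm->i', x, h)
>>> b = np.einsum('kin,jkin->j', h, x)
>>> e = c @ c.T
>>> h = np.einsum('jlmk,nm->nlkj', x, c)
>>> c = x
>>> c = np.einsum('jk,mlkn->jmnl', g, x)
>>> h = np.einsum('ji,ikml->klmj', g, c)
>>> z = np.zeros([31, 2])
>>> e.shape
(13, 13)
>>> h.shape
(5, 3, 37, 2)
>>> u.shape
(3, 5)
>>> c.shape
(2, 5, 37, 3)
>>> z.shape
(31, 2)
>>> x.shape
(5, 3, 2, 37)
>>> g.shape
(2, 2)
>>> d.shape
(3,)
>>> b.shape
(5,)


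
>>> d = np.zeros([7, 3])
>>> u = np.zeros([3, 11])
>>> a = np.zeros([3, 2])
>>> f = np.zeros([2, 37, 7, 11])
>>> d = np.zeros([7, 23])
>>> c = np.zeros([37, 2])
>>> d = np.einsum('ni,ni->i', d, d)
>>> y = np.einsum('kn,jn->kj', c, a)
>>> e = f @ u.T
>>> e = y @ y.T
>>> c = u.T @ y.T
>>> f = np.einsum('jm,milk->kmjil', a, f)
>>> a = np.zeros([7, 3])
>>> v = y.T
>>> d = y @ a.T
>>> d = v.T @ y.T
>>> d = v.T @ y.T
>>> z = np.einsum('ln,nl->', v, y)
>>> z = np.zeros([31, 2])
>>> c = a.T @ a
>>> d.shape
(37, 37)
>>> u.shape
(3, 11)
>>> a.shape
(7, 3)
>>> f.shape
(11, 2, 3, 37, 7)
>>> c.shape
(3, 3)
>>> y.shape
(37, 3)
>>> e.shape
(37, 37)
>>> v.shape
(3, 37)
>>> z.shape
(31, 2)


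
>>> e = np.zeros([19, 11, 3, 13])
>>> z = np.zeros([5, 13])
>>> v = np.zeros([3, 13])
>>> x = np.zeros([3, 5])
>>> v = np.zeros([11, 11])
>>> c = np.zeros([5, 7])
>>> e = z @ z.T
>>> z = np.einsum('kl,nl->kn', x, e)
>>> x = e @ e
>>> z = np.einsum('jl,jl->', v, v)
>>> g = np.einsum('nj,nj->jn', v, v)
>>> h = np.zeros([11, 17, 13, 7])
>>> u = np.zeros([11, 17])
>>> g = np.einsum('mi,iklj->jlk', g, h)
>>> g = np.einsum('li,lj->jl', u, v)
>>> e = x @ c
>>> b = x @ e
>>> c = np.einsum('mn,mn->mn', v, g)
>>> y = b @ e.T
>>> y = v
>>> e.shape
(5, 7)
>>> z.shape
()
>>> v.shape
(11, 11)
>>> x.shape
(5, 5)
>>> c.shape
(11, 11)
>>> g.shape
(11, 11)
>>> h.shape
(11, 17, 13, 7)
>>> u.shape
(11, 17)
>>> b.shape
(5, 7)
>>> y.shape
(11, 11)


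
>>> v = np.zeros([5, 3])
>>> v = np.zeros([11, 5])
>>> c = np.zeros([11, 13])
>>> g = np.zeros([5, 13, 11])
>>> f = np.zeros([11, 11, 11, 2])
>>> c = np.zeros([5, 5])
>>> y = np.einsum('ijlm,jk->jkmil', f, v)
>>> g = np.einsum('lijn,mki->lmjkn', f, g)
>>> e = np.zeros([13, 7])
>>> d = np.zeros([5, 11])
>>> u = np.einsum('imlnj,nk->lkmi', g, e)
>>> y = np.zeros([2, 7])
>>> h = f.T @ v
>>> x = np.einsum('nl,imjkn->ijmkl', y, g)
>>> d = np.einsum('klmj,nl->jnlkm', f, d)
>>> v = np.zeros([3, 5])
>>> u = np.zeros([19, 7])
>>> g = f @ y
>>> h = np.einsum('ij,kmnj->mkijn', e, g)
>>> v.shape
(3, 5)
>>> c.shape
(5, 5)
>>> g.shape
(11, 11, 11, 7)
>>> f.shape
(11, 11, 11, 2)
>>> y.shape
(2, 7)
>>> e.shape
(13, 7)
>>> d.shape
(2, 5, 11, 11, 11)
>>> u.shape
(19, 7)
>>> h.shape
(11, 11, 13, 7, 11)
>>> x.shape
(11, 11, 5, 13, 7)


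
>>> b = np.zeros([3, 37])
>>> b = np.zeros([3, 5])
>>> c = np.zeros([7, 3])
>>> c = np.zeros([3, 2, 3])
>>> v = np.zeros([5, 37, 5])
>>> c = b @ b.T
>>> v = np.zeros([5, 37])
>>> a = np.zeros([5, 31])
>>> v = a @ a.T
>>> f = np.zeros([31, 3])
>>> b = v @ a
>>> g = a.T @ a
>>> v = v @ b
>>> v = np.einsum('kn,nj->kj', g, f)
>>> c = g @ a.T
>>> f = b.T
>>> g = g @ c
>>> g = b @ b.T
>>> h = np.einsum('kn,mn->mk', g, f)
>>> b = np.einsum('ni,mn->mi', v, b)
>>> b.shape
(5, 3)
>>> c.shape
(31, 5)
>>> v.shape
(31, 3)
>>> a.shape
(5, 31)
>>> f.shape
(31, 5)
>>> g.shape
(5, 5)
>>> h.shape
(31, 5)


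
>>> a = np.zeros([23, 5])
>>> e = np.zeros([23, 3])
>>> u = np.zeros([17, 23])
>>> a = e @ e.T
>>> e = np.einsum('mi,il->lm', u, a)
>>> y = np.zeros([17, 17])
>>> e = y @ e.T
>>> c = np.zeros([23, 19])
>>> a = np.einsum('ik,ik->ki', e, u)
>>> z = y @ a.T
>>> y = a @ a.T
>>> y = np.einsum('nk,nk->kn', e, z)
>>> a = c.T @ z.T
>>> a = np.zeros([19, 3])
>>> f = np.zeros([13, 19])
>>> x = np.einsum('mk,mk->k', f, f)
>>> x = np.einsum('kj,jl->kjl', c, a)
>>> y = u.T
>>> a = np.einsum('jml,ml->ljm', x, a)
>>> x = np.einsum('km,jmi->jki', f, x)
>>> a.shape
(3, 23, 19)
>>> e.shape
(17, 23)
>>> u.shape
(17, 23)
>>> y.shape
(23, 17)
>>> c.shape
(23, 19)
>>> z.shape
(17, 23)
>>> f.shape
(13, 19)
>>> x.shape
(23, 13, 3)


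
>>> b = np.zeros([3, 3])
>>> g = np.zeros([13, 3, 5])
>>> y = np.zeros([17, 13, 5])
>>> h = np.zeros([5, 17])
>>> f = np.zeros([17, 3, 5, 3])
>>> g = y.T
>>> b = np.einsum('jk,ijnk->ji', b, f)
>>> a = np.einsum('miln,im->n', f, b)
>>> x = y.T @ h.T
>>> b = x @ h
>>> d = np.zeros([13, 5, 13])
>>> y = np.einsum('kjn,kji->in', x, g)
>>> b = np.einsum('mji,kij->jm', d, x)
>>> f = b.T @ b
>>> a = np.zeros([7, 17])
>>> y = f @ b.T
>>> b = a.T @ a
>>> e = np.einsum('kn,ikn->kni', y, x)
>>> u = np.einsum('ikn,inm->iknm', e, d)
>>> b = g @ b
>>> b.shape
(5, 13, 17)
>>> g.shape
(5, 13, 17)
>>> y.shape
(13, 5)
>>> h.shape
(5, 17)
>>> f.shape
(13, 13)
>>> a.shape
(7, 17)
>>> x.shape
(5, 13, 5)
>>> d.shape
(13, 5, 13)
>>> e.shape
(13, 5, 5)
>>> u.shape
(13, 5, 5, 13)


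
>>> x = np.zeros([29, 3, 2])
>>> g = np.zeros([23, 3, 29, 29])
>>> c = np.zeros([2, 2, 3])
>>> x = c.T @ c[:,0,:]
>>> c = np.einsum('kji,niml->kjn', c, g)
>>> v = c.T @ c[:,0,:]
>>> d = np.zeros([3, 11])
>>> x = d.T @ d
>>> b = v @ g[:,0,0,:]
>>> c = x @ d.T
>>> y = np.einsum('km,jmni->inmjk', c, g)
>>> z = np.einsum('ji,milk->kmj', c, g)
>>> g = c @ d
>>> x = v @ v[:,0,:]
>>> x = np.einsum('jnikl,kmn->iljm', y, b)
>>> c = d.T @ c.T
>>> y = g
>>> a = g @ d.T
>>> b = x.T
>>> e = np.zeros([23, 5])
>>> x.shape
(3, 11, 29, 2)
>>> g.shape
(11, 11)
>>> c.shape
(11, 11)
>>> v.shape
(23, 2, 23)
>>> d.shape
(3, 11)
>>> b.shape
(2, 29, 11, 3)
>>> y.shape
(11, 11)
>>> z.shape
(29, 23, 11)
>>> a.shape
(11, 3)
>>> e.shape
(23, 5)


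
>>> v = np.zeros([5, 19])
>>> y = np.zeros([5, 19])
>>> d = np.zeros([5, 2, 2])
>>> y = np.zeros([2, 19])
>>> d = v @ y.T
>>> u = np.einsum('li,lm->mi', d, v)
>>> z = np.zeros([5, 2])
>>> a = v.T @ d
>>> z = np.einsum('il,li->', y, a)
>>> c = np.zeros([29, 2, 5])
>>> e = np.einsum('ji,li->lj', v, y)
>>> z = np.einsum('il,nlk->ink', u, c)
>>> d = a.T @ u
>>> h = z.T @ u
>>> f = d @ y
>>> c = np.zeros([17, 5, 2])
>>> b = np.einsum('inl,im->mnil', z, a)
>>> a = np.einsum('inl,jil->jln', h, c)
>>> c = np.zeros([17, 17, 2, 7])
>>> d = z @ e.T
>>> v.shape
(5, 19)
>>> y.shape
(2, 19)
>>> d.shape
(19, 29, 2)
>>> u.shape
(19, 2)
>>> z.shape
(19, 29, 5)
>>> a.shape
(17, 2, 29)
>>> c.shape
(17, 17, 2, 7)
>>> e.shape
(2, 5)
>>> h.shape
(5, 29, 2)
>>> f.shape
(2, 19)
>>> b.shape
(2, 29, 19, 5)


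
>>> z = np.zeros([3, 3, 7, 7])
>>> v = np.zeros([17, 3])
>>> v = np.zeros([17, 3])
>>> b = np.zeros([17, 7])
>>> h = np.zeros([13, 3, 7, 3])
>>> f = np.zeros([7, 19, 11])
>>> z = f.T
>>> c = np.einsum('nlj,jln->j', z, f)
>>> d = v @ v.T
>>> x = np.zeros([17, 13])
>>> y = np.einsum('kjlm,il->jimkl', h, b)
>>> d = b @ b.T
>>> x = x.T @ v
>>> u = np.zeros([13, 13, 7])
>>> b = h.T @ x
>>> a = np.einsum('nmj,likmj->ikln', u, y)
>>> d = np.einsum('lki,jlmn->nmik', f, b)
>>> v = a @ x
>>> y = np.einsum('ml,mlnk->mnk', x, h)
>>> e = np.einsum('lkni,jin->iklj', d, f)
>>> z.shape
(11, 19, 7)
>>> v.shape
(17, 3, 3, 3)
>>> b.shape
(3, 7, 3, 3)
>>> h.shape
(13, 3, 7, 3)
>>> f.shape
(7, 19, 11)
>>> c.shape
(7,)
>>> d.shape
(3, 3, 11, 19)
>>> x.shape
(13, 3)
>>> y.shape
(13, 7, 3)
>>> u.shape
(13, 13, 7)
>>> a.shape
(17, 3, 3, 13)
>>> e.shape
(19, 3, 3, 7)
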